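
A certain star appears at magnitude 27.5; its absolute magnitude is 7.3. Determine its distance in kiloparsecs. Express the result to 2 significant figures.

d ≈ 110 kpc

Distance modulus: m − M = 27.5 − (7.3) = 20.200
m − M = 5 log₁₀ d − 5
log₁₀ d = (m − M)/5 + 1 = 5.0400
d = 10^5.0400 = 109600 pc
= 109.6 kpc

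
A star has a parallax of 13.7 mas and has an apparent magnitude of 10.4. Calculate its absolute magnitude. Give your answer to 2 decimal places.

M ≈ 6.08

p = 13.7 mas = 0.0137″ → d = 1/p = 72.99 pc
5 log₁₀(d/10 pc) = 5 log₁₀(72.99) − 5 = 4.316
M = m − 5 log₁₀(d/10) = 10.4 − 4.316 = 6.084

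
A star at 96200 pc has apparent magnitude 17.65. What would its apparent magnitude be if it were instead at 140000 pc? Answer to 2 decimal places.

m ≈ 18.46

Flux ∝ 1/d², so Δm = 5 log₁₀(d₂/d₁) = 5 log₁₀(140000/96200) = 0.815
m₂ = m₁ + Δm = 17.65 + (0.815) = 18.465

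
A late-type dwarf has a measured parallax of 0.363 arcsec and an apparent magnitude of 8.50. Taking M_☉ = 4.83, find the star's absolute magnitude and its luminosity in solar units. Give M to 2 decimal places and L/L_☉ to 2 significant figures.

M ≈ 11.30; L/L_☉ ≈ 2.6×10^-3

d = 1/p = 1/0.363″ = 2.755 pc
M = m − 5 log₁₀ d + 5 = 8.50 − 5·0.4401 + 5 = 11.300
M − M_☉ = 11.300 − 4.83 = 6.470
L/L_☉ = 10^(−0.4 × 6.470) = 2.583×10^-3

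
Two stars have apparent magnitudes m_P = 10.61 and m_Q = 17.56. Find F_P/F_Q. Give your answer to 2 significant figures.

Magnitude difference = -6.95
Flux ratio = 10^(−0.4 Δm) = 10^(−0.4 × -6.95) = 10^2.780 = 602.6

F_P/F_Q ≈ 600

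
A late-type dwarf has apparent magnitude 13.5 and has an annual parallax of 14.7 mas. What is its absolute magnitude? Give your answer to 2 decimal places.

p = 14.7 mas = 0.0147″ → d = 1/p = 68.03 pc
5 log₁₀(d/10 pc) = 5 log₁₀(68.03) − 5 = 4.163
M = m − 5 log₁₀(d/10) = 13.5 − 4.163 = 9.337

M ≈ 9.34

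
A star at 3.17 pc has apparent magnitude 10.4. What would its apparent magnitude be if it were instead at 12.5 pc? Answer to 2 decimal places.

m ≈ 13.38

Flux ∝ 1/d², so Δm = 5 log₁₀(d₂/d₁) = 5 log₁₀(12.5/3.17) = 2.979
m₂ = m₁ + Δm = 10.4 + (2.979) = 13.379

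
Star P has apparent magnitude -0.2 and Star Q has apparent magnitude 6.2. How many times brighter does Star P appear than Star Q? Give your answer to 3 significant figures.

363

Δm = -0.2 − (6.2) = -6.4
Flux ratio = 10^(−0.4 Δm) = 10^(−0.4 × -6.4) = 10^2.560 = 363.1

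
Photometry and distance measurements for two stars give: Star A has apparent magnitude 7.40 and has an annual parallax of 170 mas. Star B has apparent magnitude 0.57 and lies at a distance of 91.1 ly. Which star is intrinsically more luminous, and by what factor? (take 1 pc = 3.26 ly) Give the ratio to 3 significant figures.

Star A: p = 170 mas = 0.170″ → d = 1/p = 5.882 pc
Star A: M = m − 5 log₁₀ d + 5 = 7.40 − 5·0.7696 + 5 = 8.552
Star B: d = 91.1 ly / 3.26 = 27.94 pc
Star B: M = m − 5 log₁₀ d + 5 = 0.57 − 5·1.4463 + 5 = -1.662
ΔM = M_A − M_B = 8.552 − (-1.662) = 10.214; smaller M is more luminous → Star B.
L ratio = 10^(0.4 |ΔM|) = 10^4.085 = 12180

Star B is more luminous, by a factor of 12200.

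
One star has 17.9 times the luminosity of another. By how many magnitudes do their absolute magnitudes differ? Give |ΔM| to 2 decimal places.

|ΔM| ≈ 3.13

Pogson: ΔM = −2.5 log₁₀(ratio) = −2.5 log₁₀(17.9) = −2.5 × 1.2529 = -3.132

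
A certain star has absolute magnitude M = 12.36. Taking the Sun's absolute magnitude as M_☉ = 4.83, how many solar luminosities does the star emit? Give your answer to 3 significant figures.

M − M_☉ = 12.36 − 4.83 = 7.530
L/L_☉ = 10^(−0.4 (M − M_☉)) = 10^-3.012 = 9.727×10^-4

L/L_☉ ≈ 9.73×10^-4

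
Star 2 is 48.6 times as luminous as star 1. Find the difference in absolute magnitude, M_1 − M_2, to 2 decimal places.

M_1 − M_2 ≈ 4.22

Pogson: ΔM = −2.5 log₁₀(ratio) = −2.5 log₁₀(48.6) = −2.5 × 1.6866 = -4.217
Star 2 is brighter so has the smaller magnitude: M_1 − M_2 is positive.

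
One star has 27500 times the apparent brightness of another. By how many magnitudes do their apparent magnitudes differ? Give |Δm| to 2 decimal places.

|Δm| ≈ 11.10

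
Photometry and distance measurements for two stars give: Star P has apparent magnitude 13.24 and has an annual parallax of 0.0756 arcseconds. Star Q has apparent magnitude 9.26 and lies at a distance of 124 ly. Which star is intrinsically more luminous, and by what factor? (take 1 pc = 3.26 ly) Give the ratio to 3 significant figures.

Star Q is more luminous, by a factor of 323.

Star P: d = 1/p = 1/0.0756″ = 13.23 pc
Star P: M = m − 5 log₁₀ d + 5 = 13.24 − 5·1.1215 + 5 = 12.633
Star Q: d = 124 ly / 3.26 = 38.04 pc
Star Q: M = m − 5 log₁₀ d + 5 = 9.26 − 5·1.5802 + 5 = 6.359
ΔM = M_P − M_Q = 12.633 − (6.359) = 6.274; smaller M is more luminous → Star Q.
L ratio = 10^(0.4 |ΔM|) = 10^2.509 = 323.2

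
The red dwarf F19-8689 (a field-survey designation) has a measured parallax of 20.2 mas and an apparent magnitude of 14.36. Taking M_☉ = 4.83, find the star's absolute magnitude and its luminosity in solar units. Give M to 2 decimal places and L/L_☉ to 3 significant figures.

M ≈ 10.89; L/L_☉ ≈ 3.78×10^-3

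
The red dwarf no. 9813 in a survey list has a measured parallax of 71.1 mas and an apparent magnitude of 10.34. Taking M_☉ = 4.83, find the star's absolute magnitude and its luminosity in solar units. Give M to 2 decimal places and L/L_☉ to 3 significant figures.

M ≈ 9.60; L/L_☉ ≈ 0.0124

d = 1/p = 1000/71.1 mas = 14.06 pc
M = m − 5 log₁₀ d + 5 = 10.34 − 5·1.1481 + 5 = 9.599
M − M_☉ = 9.599 − 4.83 = 4.769
L/L_☉ = 10^(−0.4 × 4.769) = 0.01237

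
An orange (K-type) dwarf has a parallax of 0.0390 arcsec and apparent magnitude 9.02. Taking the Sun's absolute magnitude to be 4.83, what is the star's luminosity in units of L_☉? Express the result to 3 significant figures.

L/L_☉ ≈ 0.139

d = 1/p = 1/0.0390″ = 25.64 pc
M = m − 5 log₁₀ d + 5 = 9.02 − 5·1.4089 + 5 = 6.975
M − M_☉ = 6.975 − 4.83 = 2.145
L/L_☉ = 10^(−0.4 × 2.145) = 0.1386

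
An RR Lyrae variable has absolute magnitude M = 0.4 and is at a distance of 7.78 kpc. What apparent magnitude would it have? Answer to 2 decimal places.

m ≈ 14.85

d = 7.78 kpc = 7780 pc
m = M + 5 log₁₀ d − 5 = 0.4 + 5·3.8910 − 5 = 14.855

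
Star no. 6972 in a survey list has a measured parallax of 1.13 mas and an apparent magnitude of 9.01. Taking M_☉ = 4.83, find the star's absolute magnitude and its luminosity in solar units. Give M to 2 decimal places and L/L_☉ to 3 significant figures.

d = 1/p = 1000/1.13 mas = 885.0 pc
M = m − 5 log₁₀ d + 5 = 9.01 − 5·2.9469 + 5 = -0.725
M − M_☉ = -0.725 − 4.83 = -5.555
L/L_☉ = 10^(−0.4 × -5.555) = 166.7

M ≈ -0.72; L/L_☉ ≈ 167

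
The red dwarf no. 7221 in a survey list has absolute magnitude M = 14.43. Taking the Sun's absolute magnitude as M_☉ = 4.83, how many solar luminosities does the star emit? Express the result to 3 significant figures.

L/L_☉ ≈ 1.45×10^-4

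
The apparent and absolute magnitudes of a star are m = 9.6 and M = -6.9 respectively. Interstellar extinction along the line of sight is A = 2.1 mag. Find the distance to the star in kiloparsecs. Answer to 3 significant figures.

m − M = 5 log₁₀(d/10 pc) + A  ⇒  9.6 − (-6.9) − 2.1 = 5 log₁₀(d/10)
14.400 = 5 log₁₀(d/10)
log₁₀ d = (m − M − A)/5 + 1 = 3.8800
d = 10^3.8800 = 7586 pc
= 7.586 kpc

d ≈ 7.59 kpc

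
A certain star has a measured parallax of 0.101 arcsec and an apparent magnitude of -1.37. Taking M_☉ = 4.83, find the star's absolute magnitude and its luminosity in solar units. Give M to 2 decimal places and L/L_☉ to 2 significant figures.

M ≈ -1.35; L/L_☉ ≈ 300

d = 1/p = 1/0.101″ = 9.901 pc
M = m − 5 log₁₀ d + 5 = -1.37 − 5·0.9957 + 5 = -1.348
M − M_☉ = -1.348 − 4.83 = -6.178
L/L_☉ = 10^(−0.4 × -6.178) = 296.0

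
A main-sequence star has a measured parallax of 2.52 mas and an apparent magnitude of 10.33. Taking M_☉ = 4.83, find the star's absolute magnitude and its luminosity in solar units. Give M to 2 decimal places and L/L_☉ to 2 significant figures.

M ≈ 2.34; L/L_☉ ≈ 9.9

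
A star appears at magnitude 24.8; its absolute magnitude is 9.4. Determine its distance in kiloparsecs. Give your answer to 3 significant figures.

d ≈ 12.0 kpc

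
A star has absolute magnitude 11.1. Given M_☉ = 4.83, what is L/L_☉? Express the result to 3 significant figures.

L/L_☉ ≈ 3.10×10^-3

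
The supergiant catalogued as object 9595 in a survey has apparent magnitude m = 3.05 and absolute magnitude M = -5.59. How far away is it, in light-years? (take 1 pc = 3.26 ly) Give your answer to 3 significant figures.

Distance modulus: m − M = 3.05 − (-5.59) = 8.640
m − M = 5 log₁₀ d − 5
log₁₀ d = (m − M)/5 + 1 = 2.7280
d = 10^2.7280 = 534.6 pc
= 1743 ly

d ≈ 1740 ly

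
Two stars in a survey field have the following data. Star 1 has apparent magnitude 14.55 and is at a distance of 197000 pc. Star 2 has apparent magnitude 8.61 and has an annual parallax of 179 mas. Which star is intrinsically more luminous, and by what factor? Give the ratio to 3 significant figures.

Star 1 is more luminous, by a factor of 5.23×10^6.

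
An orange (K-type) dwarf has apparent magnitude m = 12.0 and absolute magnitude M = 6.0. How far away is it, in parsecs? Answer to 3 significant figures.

d ≈ 158 pc

μ = m − M = 6.000
m − M = 5 log₁₀ d − 5
log₁₀ d = (m − M)/5 + 1 = 2.2000
d = 10^2.2000 = 158.5 pc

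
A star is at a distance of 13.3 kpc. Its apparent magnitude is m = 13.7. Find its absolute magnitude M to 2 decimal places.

M ≈ -1.92

d = 13.3 kpc = 13300 pc
5 log₁₀(d/10 pc) = 5 log₁₀(13300) − 5 = 15.619
M = m − 5 log₁₀(d/10) = 13.7 − 15.619 = -1.919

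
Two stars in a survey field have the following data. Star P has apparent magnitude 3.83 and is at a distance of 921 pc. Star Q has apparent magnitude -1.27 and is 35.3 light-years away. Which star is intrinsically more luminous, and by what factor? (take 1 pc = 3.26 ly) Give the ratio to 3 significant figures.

Star P: M = m − 5 log₁₀ d + 5 = 3.83 − 5·2.9643 + 5 = -5.991
Star Q: d = 35.3 ly / 3.26 = 10.83 pc
Star Q: M = m − 5 log₁₀ d + 5 = -1.27 − 5·1.0346 + 5 = -1.443
ΔM = M_P − M_Q = -5.991 − (-1.443) = -4.549; smaller M is more luminous → Star P.
L ratio = 10^(0.4 |ΔM|) = 10^1.819 = 65.98

Star P is more luminous, by a factor of 66.0.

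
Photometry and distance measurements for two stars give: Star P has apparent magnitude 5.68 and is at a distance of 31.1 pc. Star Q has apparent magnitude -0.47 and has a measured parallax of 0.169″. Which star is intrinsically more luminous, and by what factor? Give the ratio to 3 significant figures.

Star Q is more luminous, by a factor of 10.4.

Star P: M = m − 5 log₁₀ d + 5 = 5.68 − 5·1.4928 + 5 = 3.216
Star Q: d = 1/p = 1/0.169″ = 5.917 pc
Star Q: M = m − 5 log₁₀ d + 5 = -0.47 − 5·0.7721 + 5 = 0.669
ΔM = M_P − M_Q = 3.216 − (0.669) = 2.547; smaller M is more luminous → Star Q.
L ratio = 10^(0.4 |ΔM|) = 10^1.019 = 10.44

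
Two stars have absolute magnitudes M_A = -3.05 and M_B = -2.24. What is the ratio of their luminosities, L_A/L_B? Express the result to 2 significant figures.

ΔM = M_A − M_B = -0.81
L_A/L_B = 10^(−0.4 ΔM) = 10^0.324 = 2.109

L_A/L_B ≈ 2.1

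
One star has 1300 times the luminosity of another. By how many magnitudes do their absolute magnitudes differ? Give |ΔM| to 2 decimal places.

|ΔM| ≈ 7.78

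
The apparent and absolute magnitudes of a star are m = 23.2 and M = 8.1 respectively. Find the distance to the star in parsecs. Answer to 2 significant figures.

Distance modulus: m − M = 23.2 − (8.1) = 15.100
m − M = 5 log₁₀ d − 5
log₁₀ d = (m − M)/5 + 1 = 4.0200
d = 10^4.0200 = 10470 pc

d ≈ 10000 pc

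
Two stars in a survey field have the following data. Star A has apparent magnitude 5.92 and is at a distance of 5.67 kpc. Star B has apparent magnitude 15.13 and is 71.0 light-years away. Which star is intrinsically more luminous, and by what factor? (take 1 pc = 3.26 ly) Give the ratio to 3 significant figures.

Star A: d = 5.67 kpc = 5670 pc
Star A: M = m − 5 log₁₀ d + 5 = 5.92 − 5·3.7536 + 5 = -7.848
Star B: d = 71.0 ly / 3.26 = 21.78 pc
Star B: M = m − 5 log₁₀ d + 5 = 15.13 − 5·1.3380 + 5 = 13.440
ΔM = M_A − M_B = -7.848 − (13.440) = -21.288; smaller M is more luminous → Star A.
L ratio = 10^(0.4 |ΔM|) = 10^8.515 = 3.274×10^8

Star A is more luminous, by a factor of 3.27×10^8.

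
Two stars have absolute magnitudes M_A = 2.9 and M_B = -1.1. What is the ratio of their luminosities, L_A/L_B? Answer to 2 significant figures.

ΔM = M_A − M_B = 4.0
L_A/L_B = 10^(−0.4 ΔM) = 10^-1.600 = 0.02512

L_A/L_B ≈ 0.025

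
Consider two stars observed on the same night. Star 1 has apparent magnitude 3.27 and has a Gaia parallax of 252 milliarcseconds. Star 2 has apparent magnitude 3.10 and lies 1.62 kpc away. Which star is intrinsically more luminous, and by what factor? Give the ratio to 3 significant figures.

Star 2 is more luminous, by a factor of 195000.

Star 1: p = 252 mas = 0.252″ → d = 1/p = 3.968 pc
Star 1: M = m − 5 log₁₀ d + 5 = 3.27 − 5·0.5986 + 5 = 5.277
Star 2: d = 1.62 kpc = 1620 pc
Star 2: M = m − 5 log₁₀ d + 5 = 3.10 − 5·3.2095 + 5 = -7.948
ΔM = M_1 − M_2 = 5.277 − (-7.948) = 13.225; smaller M is more luminous → Star 2.
L ratio = 10^(0.4 |ΔM|) = 10^5.290 = 194900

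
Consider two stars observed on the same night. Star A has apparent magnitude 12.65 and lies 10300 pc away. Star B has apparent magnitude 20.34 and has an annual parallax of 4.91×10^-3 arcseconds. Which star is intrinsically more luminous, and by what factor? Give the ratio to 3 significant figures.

Star A: M = m − 5 log₁₀ d + 5 = 12.65 − 5·4.0128 + 5 = -2.414
Star B: d = 1/p = 1/4.91×10^-3″ = 203.7 pc
Star B: M = m − 5 log₁₀ d + 5 = 20.34 − 5·2.3089 + 5 = 13.795
ΔM = M_A − M_B = -2.414 − (13.795) = -16.210; smaller M is more luminous → Star A.
L ratio = 10^(0.4 |ΔM|) = 10^6.484 = 3.047×10^6

Star A is more luminous, by a factor of 3.05×10^6.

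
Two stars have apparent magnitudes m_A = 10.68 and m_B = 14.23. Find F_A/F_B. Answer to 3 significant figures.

Magnitude difference = -3.55
Flux ratio = 10^(−0.4 Δm) = 10^(−0.4 × -3.55) = 10^1.420 = 26.30

F_A/F_B ≈ 26.3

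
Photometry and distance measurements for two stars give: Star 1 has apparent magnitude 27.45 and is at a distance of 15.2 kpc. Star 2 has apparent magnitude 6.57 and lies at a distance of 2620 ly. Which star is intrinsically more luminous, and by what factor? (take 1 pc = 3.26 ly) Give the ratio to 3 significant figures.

Star 1: d = 15.2 kpc = 15200 pc
Star 1: M = m − 5 log₁₀ d + 5 = 27.45 − 5·4.1818 + 5 = 11.541
Star 2: d = 2620 ly / 3.26 = 803.7 pc
Star 2: M = m − 5 log₁₀ d + 5 = 6.57 − 5·2.9051 + 5 = -2.955
ΔM = M_1 − M_2 = 11.541 − (-2.955) = 14.496; smaller M is more luminous → Star 2.
L ratio = 10^(0.4 |ΔM|) = 10^5.798 = 628800

Star 2 is more luminous, by a factor of 629000.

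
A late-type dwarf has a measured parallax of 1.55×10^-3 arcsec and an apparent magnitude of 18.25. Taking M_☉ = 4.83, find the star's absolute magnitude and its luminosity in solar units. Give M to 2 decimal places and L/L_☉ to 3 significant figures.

M ≈ 9.20; L/L_☉ ≈ 0.0178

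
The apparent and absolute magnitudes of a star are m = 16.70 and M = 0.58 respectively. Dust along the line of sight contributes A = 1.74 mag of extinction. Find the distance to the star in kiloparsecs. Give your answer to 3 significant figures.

m − M = 5 log₁₀(d/10 pc) + A  ⇒  16.70 − (0.58) − 1.74 = 5 log₁₀(d/10)
14.380 = 5 log₁₀(d/10)
log₁₀ d = (m − M − A)/5 + 1 = 3.8760
d = 10^3.8760 = 7516 pc
= 7.516 kpc

d ≈ 7.52 kpc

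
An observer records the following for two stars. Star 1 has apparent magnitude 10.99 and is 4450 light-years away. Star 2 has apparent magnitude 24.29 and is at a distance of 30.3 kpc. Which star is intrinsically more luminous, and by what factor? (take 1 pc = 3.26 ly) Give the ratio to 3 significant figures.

Star 1 is more luminous, by a factor of 424.

Star 1: d = 4450 ly / 3.26 = 1365 pc
Star 1: M = m − 5 log₁₀ d + 5 = 10.99 − 5·3.1351 + 5 = 0.314
Star 2: d = 30.3 kpc = 30300 pc
Star 2: M = m − 5 log₁₀ d + 5 = 24.29 − 5·4.4814 + 5 = 6.883
ΔM = M_1 − M_2 = 0.314 − (6.883) = -6.568; smaller M is more luminous → Star 1.
L ratio = 10^(0.4 |ΔM|) = 10^2.627 = 424.0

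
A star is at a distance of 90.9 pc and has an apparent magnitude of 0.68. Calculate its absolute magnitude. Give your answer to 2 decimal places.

M ≈ -4.11

5 log₁₀(d/10 pc) = 5 log₁₀(90.90) − 5 = 4.793
M = m − 5 log₁₀(d/10) = 0.68 − 4.793 = -4.113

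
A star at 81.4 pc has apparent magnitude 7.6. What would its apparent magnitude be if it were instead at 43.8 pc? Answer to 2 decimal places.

m ≈ 6.25

Flux ∝ 1/d², so Δm = 5 log₁₀(d₂/d₁) = 5 log₁₀(43.8/81.4) = -1.346
m₂ = m₁ + Δm = 7.6 + (-1.346) = 6.254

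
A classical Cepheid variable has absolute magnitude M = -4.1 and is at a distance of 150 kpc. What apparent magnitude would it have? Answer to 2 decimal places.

m ≈ 16.78

d = 150 kpc = 150000 pc
m = M + 5 log₁₀ d − 5 = -4.1 + 5·5.1761 − 5 = 16.780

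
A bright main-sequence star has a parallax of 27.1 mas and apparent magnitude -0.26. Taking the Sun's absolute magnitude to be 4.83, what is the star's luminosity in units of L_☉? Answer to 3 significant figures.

d = 1/p = 1000/27.1 mas = 36.90 pc
M = m − 5 log₁₀ d + 5 = -0.26 − 5·1.5670 + 5 = -3.095
M − M_☉ = -3.095 − 4.83 = -7.925
L/L_☉ = 10^(−0.4 × -7.925) = 1479

L/L_☉ ≈ 1480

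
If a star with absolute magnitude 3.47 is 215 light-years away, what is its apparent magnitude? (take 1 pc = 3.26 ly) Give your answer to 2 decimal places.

m ≈ 7.57

d = 215 ly / 3.26 = 65.95 pc
m = M + 5 log₁₀ d − 5 = 3.47 + 5·1.8192 − 5 = 7.566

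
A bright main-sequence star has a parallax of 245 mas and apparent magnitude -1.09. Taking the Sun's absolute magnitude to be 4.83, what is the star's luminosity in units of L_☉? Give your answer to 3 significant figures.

L/L_☉ ≈ 38.9

d = 1/p = 1000/245 mas = 4.082 pc
M = m − 5 log₁₀ d + 5 = -1.09 − 5·0.6108 + 5 = 0.856
M − M_☉ = 0.856 − 4.83 = -3.974
L/L_☉ = 10^(−0.4 × -3.974) = 38.87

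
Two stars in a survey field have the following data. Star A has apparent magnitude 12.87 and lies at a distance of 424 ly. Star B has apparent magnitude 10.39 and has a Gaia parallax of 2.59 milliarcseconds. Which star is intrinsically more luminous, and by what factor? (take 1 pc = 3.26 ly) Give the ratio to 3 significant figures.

Star B is more luminous, by a factor of 86.5.

Star A: d = 424 ly / 3.26 = 130.1 pc
Star A: M = m − 5 log₁₀ d + 5 = 12.87 − 5·2.1141 + 5 = 7.299
Star B: p = 2.59 mas = 2.59×10^-3″ → d = 1/p = 386.1 pc
Star B: M = m − 5 log₁₀ d + 5 = 10.39 − 5·2.5867 + 5 = 2.456
ΔM = M_A − M_B = 7.299 − (2.456) = 4.843; smaller M is more luminous → Star B.
L ratio = 10^(0.4 |ΔM|) = 10^1.937 = 86.52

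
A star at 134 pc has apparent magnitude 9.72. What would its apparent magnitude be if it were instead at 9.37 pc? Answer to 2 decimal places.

m ≈ 3.94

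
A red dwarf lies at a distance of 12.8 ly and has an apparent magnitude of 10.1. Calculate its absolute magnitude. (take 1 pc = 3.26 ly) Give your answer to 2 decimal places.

M ≈ 12.13

d = 12.8 ly / 3.26 = 3.926 pc
5 log₁₀(d/10 pc) = 5 log₁₀(3.926) − 5 = -2.030
M = m − 5 log₁₀(d/10) = 10.1 + 2.030 = 12.130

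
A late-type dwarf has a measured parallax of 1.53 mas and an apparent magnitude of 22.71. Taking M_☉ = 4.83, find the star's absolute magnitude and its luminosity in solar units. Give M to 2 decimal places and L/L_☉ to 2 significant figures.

d = 1/p = 1000/1.53 mas = 653.6 pc
M = m − 5 log₁₀ d + 5 = 22.71 − 5·2.8153 + 5 = 13.633
M − M_☉ = 13.633 − 4.83 = 8.803
L/L_☉ = 10^(−0.4 × 8.803) = 3.010×10^-4

M ≈ 13.63; L/L_☉ ≈ 3.0×10^-4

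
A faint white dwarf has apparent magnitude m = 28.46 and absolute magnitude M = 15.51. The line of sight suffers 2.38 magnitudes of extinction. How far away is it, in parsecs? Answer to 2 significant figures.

d ≈ 1300 pc

m − M = 5 log₁₀(d/10 pc) + A  ⇒  28.46 − (15.51) − 2.38 = 5 log₁₀(d/10)
10.570 = 5 log₁₀(d/10)
log₁₀ d = (m − M − A)/5 + 1 = 3.1140
d = 10^3.1140 = 1300 pc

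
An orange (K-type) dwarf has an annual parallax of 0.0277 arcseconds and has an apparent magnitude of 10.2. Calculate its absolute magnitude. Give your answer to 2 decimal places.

d = 1/p = 1/0.0277″ = 36.10 pc
5 log₁₀(d/10 pc) = 5 log₁₀(36.10) − 5 = 2.788
M = m − 5 log₁₀(d/10) = 10.2 − 2.788 = 7.412

M ≈ 7.41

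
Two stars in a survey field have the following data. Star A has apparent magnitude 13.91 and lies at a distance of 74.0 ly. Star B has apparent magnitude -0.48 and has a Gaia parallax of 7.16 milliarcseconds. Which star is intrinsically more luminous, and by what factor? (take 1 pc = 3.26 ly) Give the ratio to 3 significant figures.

Star B is more luminous, by a factor of 2.16×10^7.

Star A: d = 74.0 ly / 3.26 = 22.70 pc
Star A: M = m − 5 log₁₀ d + 5 = 13.91 − 5·1.3560 + 5 = 12.130
Star B: p = 7.16 mas = 7.16×10^-3″ → d = 1/p = 139.7 pc
Star B: M = m − 5 log₁₀ d + 5 = -0.48 − 5·2.1451 + 5 = -6.205
ΔM = M_A − M_B = 12.130 − (-6.205) = 18.335; smaller M is more luminous → Star B.
L ratio = 10^(0.4 |ΔM|) = 10^7.334 = 2.158×10^7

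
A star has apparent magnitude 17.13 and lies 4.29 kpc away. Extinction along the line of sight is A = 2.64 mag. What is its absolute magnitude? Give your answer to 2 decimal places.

d = 4.29 kpc = 4290 pc
5 log₁₀(d/10 pc) = 5 log₁₀(4290) − 5 = 13.162
M = m − 5 log₁₀(d/10) − A = 17.13 − 13.162 − 2.64 = 1.328

M ≈ 1.33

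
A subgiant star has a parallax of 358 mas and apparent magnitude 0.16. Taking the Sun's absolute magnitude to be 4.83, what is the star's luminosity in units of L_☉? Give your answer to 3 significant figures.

L/L_☉ ≈ 5.76

d = 1/p = 1000/358 mas = 2.793 pc
M = m − 5 log₁₀ d + 5 = 0.16 − 5·0.4461 + 5 = 2.929
M − M_☉ = 2.929 − 4.83 = -1.901
L/L_☉ = 10^(−0.4 × -1.901) = 5.758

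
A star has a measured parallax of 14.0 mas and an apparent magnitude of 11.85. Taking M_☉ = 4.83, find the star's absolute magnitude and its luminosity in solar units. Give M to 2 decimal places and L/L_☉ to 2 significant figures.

M ≈ 7.58; L/L_☉ ≈ 0.079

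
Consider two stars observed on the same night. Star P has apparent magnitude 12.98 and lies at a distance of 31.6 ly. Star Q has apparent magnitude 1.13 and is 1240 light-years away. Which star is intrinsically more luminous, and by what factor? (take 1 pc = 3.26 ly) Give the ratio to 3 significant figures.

Star Q is more luminous, by a factor of 8.46×10^7.

Star P: d = 31.6 ly / 3.26 = 9.693 pc
Star P: M = m − 5 log₁₀ d + 5 = 12.98 − 5·0.9865 + 5 = 13.048
Star Q: d = 1240 ly / 3.26 = 380.4 pc
Star Q: M = m − 5 log₁₀ d + 5 = 1.13 − 5·2.5802 + 5 = -6.771
ΔM = M_P − M_Q = 13.048 − (-6.771) = 19.819; smaller M is more luminous → Star Q.
L ratio = 10^(0.4 |ΔM|) = 10^7.927 = 8.462×10^7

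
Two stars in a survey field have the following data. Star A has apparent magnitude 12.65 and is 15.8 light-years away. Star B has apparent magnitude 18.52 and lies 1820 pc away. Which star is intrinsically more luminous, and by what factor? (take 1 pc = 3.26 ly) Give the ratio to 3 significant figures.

Star B is more luminous, by a factor of 633.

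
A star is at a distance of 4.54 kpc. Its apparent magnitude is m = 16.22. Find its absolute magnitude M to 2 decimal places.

M ≈ 2.93

d = 4.54 kpc = 4540 pc
5 log₁₀(d/10 pc) = 5 log₁₀(4540) − 5 = 13.285
M = m − 5 log₁₀(d/10) = 16.22 − 13.285 = 2.935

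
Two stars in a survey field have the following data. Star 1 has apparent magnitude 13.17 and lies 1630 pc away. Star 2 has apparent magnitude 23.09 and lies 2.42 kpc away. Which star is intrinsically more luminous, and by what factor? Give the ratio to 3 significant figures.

Star 1 is more luminous, by a factor of 4210.

Star 1: M = m − 5 log₁₀ d + 5 = 13.17 − 5·3.2122 + 5 = 2.109
Star 2: d = 2.42 kpc = 2420 pc
Star 2: M = m − 5 log₁₀ d + 5 = 23.09 − 5·3.3838 + 5 = 11.171
ΔM = M_1 − M_2 = 2.109 − (11.171) = -9.062; smaller M is more luminous → Star 1.
L ratio = 10^(0.4 |ΔM|) = 10^3.625 = 4214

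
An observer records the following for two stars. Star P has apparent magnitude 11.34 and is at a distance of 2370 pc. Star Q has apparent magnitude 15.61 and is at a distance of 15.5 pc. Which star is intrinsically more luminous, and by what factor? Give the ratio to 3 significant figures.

Star P is more luminous, by a factor of 1.19×10^6.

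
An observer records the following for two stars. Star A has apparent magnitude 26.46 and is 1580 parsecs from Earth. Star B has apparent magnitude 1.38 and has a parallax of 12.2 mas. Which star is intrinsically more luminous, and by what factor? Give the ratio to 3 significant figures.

Star B is more luminous, by a factor of 2.90×10^7.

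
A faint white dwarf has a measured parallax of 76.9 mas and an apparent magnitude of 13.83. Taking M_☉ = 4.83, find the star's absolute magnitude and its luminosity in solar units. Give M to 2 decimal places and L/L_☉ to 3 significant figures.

M ≈ 13.26; L/L_☉ ≈ 4.25×10^-4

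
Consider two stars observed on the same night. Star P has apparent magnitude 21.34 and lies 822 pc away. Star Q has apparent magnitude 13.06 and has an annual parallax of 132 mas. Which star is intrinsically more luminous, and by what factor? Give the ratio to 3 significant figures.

Star P: M = m − 5 log₁₀ d + 5 = 21.34 − 5·2.9149 + 5 = 11.766
Star Q: p = 132 mas = 0.132″ → d = 1/p = 7.576 pc
Star Q: M = m − 5 log₁₀ d + 5 = 13.06 − 5·0.8794 + 5 = 13.663
ΔM = M_P − M_Q = 11.766 − (13.663) = -1.897; smaller M is more luminous → Star P.
L ratio = 10^(0.4 |ΔM|) = 10^0.759 = 5.740

Star P is more luminous, by a factor of 5.74.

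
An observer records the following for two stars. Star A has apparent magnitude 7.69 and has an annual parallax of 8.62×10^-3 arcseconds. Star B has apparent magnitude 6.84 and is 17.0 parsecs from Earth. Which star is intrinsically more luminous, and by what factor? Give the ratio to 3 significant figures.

Star A is more luminous, by a factor of 21.3.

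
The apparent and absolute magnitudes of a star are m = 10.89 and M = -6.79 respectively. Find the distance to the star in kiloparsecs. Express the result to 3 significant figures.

μ = m − M = 17.680
m − M = 5 log₁₀ d − 5
log₁₀ d = (m − M)/5 + 1 = 4.5360
d = 10^4.5360 = 34360 pc
= 34.36 kpc

d ≈ 34.4 kpc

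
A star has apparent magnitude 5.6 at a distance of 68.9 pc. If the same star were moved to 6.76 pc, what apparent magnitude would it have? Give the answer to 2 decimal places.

m ≈ 0.56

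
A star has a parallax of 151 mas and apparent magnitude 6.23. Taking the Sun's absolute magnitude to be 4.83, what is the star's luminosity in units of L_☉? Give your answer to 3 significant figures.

d = 1/p = 1000/151 mas = 6.623 pc
M = m − 5 log₁₀ d + 5 = 6.23 − 5·0.8210 + 5 = 7.125
M − M_☉ = 7.125 − 4.83 = 2.295
L/L_☉ = 10^(−0.4 × 2.295) = 0.1208

L/L_☉ ≈ 0.121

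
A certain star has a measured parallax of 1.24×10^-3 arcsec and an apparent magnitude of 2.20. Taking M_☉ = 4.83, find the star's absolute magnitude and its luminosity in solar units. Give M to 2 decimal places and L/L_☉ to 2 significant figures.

d = 1/p = 1/1.24×10^-3″ = 806.5 pc
M = m − 5 log₁₀ d + 5 = 2.20 − 5·2.9066 + 5 = -7.333
M − M_☉ = -7.333 − 4.83 = -12.163
L/L_☉ = 10^(−0.4 × -12.163) = 73310

M ≈ -7.33; L/L_☉ ≈ 73000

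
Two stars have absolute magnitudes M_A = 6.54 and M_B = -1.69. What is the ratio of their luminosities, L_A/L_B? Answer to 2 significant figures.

ΔM = M_A − M_B = 8.23
L_A/L_B = 10^(−0.4 ΔM) = 10^-3.292 = 5.105×10^-4

L_A/L_B ≈ 5.1×10^-4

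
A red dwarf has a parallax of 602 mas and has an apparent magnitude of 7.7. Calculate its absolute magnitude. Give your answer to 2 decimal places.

p = 602 mas = 0.602″ → d = 1/p = 1.661 pc
5 log₁₀(d/10 pc) = 5 log₁₀(1.661) − 5 = -3.898
M = m − 5 log₁₀(d/10) = 7.7 + 3.898 = 11.598

M ≈ 11.60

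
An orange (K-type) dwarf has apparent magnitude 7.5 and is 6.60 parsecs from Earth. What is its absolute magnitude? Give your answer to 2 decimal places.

M ≈ 8.40

5 log₁₀(d/10 pc) = 5 log₁₀(6.600) − 5 = -0.902
M = m − 5 log₁₀(d/10) = 7.5 + 0.902 = 8.402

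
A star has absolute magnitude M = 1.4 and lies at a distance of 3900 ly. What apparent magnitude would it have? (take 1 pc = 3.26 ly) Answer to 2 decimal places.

m ≈ 11.79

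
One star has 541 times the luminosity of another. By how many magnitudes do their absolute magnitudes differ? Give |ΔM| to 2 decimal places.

|ΔM| ≈ 6.83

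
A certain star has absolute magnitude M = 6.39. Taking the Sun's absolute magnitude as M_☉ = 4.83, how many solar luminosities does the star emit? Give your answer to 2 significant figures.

M − M_☉ = 6.39 − 4.83 = 1.560
L/L_☉ = 10^(−0.4 (M − M_☉)) = 10^-0.624 = 0.2377

L/L_☉ ≈ 0.24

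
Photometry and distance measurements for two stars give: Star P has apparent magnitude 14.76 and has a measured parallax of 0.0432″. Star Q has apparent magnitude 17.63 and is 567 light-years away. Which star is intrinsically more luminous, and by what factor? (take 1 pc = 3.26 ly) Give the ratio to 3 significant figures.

Star Q is more luminous, by a factor of 4.02.

Star P: d = 1/p = 1/0.0432″ = 23.15 pc
Star P: M = m − 5 log₁₀ d + 5 = 14.76 − 5·1.3645 + 5 = 12.937
Star Q: d = 567 ly / 3.26 = 173.9 pc
Star Q: M = m − 5 log₁₀ d + 5 = 17.63 − 5·2.2404 + 5 = 11.428
ΔM = M_P − M_Q = 12.937 − (11.428) = 1.509; smaller M is more luminous → Star Q.
L ratio = 10^(0.4 |ΔM|) = 10^0.604 = 4.015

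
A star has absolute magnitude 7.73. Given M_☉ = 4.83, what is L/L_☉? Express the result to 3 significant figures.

L/L_☉ ≈ 0.0692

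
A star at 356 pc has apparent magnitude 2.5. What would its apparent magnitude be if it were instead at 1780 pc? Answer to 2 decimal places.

m ≈ 5.99

Flux ∝ 1/d², so Δm = 5 log₁₀(d₂/d₁) = 5 log₁₀(1780/356) = 3.495
m₂ = m₁ + Δm = 2.5 + (3.495) = 5.995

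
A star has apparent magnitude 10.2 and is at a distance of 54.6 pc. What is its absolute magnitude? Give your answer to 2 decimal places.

5 log₁₀(d/10 pc) = 5 log₁₀(54.60) − 5 = 3.686
M = m − 5 log₁₀(d/10) = 10.2 − 3.686 = 6.514

M ≈ 6.51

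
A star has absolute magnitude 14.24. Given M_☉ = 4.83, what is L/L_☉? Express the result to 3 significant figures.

L/L_☉ ≈ 1.72×10^-4

M − M_☉ = 14.24 − 4.83 = 9.410
L/L_☉ = 10^(−0.4 (M − M_☉)) = 10^-3.764 = 1.722×10^-4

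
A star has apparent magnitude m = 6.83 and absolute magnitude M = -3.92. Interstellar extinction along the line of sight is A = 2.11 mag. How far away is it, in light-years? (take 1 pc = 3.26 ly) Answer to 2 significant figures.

d ≈ 1700 ly

m − M = 5 log₁₀(d/10 pc) + A  ⇒  6.83 − (-3.92) − 2.11 = 5 log₁₀(d/10)
8.640 = 5 log₁₀(d/10)
log₁₀ d = (m − M − A)/5 + 1 = 2.7280
d = 10^2.7280 = 534.6 pc
= 1743 ly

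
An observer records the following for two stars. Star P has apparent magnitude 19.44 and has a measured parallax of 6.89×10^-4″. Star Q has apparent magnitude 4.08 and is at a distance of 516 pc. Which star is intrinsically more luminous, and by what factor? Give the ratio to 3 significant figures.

Star Q is more luminous, by a factor of 176000.

Star P: d = 1/p = 1/6.89×10^-4″ = 1451 pc
Star P: M = m − 5 log₁₀ d + 5 = 19.44 − 5·3.1618 + 5 = 8.631
Star Q: M = m − 5 log₁₀ d + 5 = 4.08 − 5·2.7126 + 5 = -4.483
ΔM = M_P − M_Q = 8.631 − (-4.483) = 13.114; smaller M is more luminous → Star Q.
L ratio = 10^(0.4 |ΔM|) = 10^5.246 = 176100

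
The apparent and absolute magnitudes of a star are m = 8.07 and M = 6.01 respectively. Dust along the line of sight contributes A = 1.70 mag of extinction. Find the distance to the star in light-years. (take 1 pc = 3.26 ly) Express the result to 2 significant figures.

d ≈ 38 ly

m − M = 5 log₁₀(d/10 pc) + A  ⇒  8.07 − (6.01) − 1.70 = 5 log₁₀(d/10)
0.360 = 5 log₁₀(d/10)
log₁₀ d = (m − M − A)/5 + 1 = 1.0720
d = 10^1.0720 = 11.80 pc
= 38.48 ly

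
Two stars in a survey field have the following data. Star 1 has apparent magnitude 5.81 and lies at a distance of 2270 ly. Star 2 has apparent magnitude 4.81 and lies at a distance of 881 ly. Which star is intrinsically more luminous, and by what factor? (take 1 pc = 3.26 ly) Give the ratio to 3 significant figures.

Star 1 is more luminous, by a factor of 2.64.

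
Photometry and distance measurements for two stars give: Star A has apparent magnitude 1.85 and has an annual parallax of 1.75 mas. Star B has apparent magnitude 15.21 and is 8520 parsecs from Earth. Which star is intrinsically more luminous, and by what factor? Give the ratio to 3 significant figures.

Star A: p = 1.75 mas = 1.75×10^-3″ → d = 1/p = 571.4 pc
Star A: M = m − 5 log₁₀ d + 5 = 1.85 − 5·2.7570 + 5 = -6.935
Star B: M = m − 5 log₁₀ d + 5 = 15.21 − 5·3.9304 + 5 = 0.558
ΔM = M_A − M_B = -6.935 − (0.558) = -7.493; smaller M is more luminous → Star A.
L ratio = 10^(0.4 |ΔM|) = 10^2.997 = 993.2

Star A is more luminous, by a factor of 993.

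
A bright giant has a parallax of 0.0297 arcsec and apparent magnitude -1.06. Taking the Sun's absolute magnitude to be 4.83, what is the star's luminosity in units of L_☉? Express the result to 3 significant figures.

d = 1/p = 1/0.0297″ = 33.67 pc
M = m − 5 log₁₀ d + 5 = -1.06 − 5·1.5272 + 5 = -3.696
M − M_☉ = -3.696 − 4.83 = -8.526
L/L_☉ = 10^(−0.4 × -8.526) = 2573

L/L_☉ ≈ 2570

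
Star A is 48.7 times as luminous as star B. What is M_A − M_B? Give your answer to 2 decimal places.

Pogson: ΔM = −2.5 log₁₀(ratio) = −2.5 log₁₀(48.7) = −2.5 × 1.6875 = -4.219
Star A is brighter, so it has the smaller magnitude: the difference is negative.

M_A − M_B ≈ -4.22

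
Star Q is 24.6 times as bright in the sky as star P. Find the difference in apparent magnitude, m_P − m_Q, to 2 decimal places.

m_P − m_Q ≈ 3.48

Pogson: Δm = −2.5 log₁₀(ratio) = −2.5 log₁₀(24.6) = −2.5 × 1.3909 = -3.477
Star Q is brighter so has the smaller magnitude: m_P − m_Q is positive.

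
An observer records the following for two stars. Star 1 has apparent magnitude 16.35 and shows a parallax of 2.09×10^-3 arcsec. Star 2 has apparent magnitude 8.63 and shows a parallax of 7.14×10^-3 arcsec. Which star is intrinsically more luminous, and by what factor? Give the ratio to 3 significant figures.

Star 1: d = 1/p = 1/2.09×10^-3″ = 478.5 pc
Star 1: M = m − 5 log₁₀ d + 5 = 16.35 − 5·2.6799 + 5 = 7.951
Star 2: d = 1/p = 1/7.14×10^-3″ = 140.1 pc
Star 2: M = m − 5 log₁₀ d + 5 = 8.63 − 5·2.1463 + 5 = 2.898
ΔM = M_1 − M_2 = 7.951 − (2.898) = 5.052; smaller M is more luminous → Star 2.
L ratio = 10^(0.4 |ΔM|) = 10^2.021 = 104.9

Star 2 is more luminous, by a factor of 105.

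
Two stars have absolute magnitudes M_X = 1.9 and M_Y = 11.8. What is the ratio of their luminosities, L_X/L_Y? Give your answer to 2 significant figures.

L_X/L_Y ≈ 9100

ΔM = M_X − M_Y = -9.9
L_X/L_Y = 10^(−0.4 ΔM) = 10^3.960 = 9120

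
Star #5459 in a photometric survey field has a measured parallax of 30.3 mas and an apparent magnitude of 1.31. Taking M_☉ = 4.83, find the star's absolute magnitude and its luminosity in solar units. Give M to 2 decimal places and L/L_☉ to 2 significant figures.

M ≈ -1.28; L/L_☉ ≈ 280

d = 1/p = 1000/30.3 mas = 33.00 pc
M = m − 5 log₁₀ d + 5 = 1.31 − 5·1.5186 + 5 = -1.283
M − M_☉ = -1.283 − 4.83 = -6.113
L/L_☉ = 10^(−0.4 × -6.113) = 278.7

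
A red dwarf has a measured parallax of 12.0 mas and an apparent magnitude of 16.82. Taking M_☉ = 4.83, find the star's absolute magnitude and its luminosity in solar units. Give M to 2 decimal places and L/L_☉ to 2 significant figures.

M ≈ 12.22; L/L_☉ ≈ 1.1×10^-3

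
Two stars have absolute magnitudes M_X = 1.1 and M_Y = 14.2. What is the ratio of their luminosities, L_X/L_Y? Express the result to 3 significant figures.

ΔM = M_X − M_Y = -13.1
L_X/L_Y = 10^(−0.4 ΔM) = 10^5.240 = 173800

L_X/L_Y ≈ 174000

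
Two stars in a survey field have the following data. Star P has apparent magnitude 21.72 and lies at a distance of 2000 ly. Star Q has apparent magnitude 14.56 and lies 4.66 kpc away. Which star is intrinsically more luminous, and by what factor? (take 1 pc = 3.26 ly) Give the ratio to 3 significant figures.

Star P: d = 2000 ly / 3.26 = 613.5 pc
Star P: M = m − 5 log₁₀ d + 5 = 21.72 − 5·2.7878 + 5 = 12.781
Star Q: d = 4.66 kpc = 4660 pc
Star Q: M = m − 5 log₁₀ d + 5 = 14.56 − 5·3.6684 + 5 = 1.218
ΔM = M_P − M_Q = 12.781 − (1.218) = 11.563; smaller M is more luminous → Star Q.
L ratio = 10^(0.4 |ΔM|) = 10^4.625 = 42180

Star Q is more luminous, by a factor of 42200.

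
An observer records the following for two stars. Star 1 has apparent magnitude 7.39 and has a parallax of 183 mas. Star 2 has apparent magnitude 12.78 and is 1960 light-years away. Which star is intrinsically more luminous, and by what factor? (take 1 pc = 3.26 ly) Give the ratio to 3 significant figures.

Star 2 is more luminous, by a factor of 84.5.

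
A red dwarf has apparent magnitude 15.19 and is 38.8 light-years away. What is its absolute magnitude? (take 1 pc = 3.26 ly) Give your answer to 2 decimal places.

d = 38.8 ly / 3.26 = 11.90 pc
5 log₁₀(d/10 pc) = 5 log₁₀(11.90) − 5 = 0.378
M = m − 5 log₁₀(d/10) = 15.19 − 0.378 = 14.812

M ≈ 14.81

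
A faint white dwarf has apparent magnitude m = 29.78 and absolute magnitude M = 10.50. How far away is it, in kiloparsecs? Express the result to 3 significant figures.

Distance modulus: m − M = 29.78 − (10.50) = 19.280
m − M = 5 log₁₀ d − 5
log₁₀ d = (m − M)/5 + 1 = 4.8560
d = 10^4.8560 = 71780 pc
= 71.78 kpc

d ≈ 71.8 kpc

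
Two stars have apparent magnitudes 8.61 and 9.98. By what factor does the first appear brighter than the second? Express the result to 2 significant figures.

3.5

Magnitude difference = -1.37
Flux ratio = 10^(−0.4 Δm) = 10^(−0.4 × -1.37) = 10^0.548 = 3.532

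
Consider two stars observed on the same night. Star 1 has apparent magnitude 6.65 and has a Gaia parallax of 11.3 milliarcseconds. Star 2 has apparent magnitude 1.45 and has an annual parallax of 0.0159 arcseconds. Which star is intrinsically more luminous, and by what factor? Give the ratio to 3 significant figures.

Star 2 is more luminous, by a factor of 60.7.

Star 1: p = 11.3 mas = 0.0113″ → d = 1/p = 88.50 pc
Star 1: M = m − 5 log₁₀ d + 5 = 6.65 − 5·1.9469 + 5 = 1.915
Star 2: d = 1/p = 1/0.0159″ = 62.89 pc
Star 2: M = m − 5 log₁₀ d + 5 = 1.45 − 5·1.7986 + 5 = -2.543
ΔM = M_1 − M_2 = 1.915 − (-2.543) = 4.458; smaller M is more luminous → Star 2.
L ratio = 10^(0.4 |ΔM|) = 10^1.783 = 60.72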